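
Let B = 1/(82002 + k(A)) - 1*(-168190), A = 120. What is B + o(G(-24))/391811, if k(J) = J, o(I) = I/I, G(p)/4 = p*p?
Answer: 5411732392288913/32176302942 ≈ 1.6819e+5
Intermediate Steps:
G(p) = 4*p² (G(p) = 4*(p*p) = 4*p²)
o(I) = 1
B = 13812099181/82122 (B = 1/(82002 + 120) - 1*(-168190) = 1/82122 + 168190 = 13812099181/82122 ≈ 1.6819e+5)
B + o(G(-24))/391811 = 13812099181/82122 + 1/391811 = 5411732392288913/32176302942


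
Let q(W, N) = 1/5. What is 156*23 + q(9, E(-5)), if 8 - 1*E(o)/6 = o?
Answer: 17941/5 ≈ 3588.2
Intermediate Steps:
E(o) = 48 - 6*o
q(W, N) = ⅕
156*23 + q(9, E(-5)) = 156*23 + ⅕ = 3588 + ⅕ = 17941/5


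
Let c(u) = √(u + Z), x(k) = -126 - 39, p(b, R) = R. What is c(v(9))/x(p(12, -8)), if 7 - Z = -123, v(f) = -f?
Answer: -1/15 ≈ -0.066667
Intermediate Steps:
x(k) = -165
Z = 130 (Z = 7 - 1*(-123) = 7 + 123 = 130)
c(u) = √(130 + u) (c(u) = √(u + 130) = √(130 + u))
c(v(9))/x(p(12, -8)) = √(130 - 1*9)/(-165) = √(130 - 9)*(-1/165) = √121*(-1/165) = 11*(-1/165) = -1/15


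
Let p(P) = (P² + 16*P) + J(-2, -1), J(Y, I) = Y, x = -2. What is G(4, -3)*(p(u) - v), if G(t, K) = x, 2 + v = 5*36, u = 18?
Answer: -864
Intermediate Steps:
v = 178 (v = -2 + 5*36 = -2 + 180 = 178)
G(t, K) = -2
p(P) = -2 + P² + 16*P (p(P) = (P² + 16*P) - 2 = -2 + P² + 16*P)
G(4, -3)*(p(u) - v) = -2*((-2 + 18² + 16*18) - 1*178) = -2*((-2 + 324 + 288) - 178) = -2*(610 - 178) = -2*432 = -864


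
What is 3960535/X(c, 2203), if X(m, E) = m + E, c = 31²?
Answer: 3960535/3164 ≈ 1251.8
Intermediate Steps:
c = 961
X(m, E) = E + m
3960535/X(c, 2203) = 3960535/(2203 + 961) = 3960535/3164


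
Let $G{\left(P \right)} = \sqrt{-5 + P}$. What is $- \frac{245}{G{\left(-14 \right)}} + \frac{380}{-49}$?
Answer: $- \frac{380}{49} + \frac{245 i \sqrt{19}}{19} \approx -7.7551 + 56.207 i$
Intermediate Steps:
$- \frac{245}{G{\left(-14 \right)}} + \frac{380}{-49} = - \frac{245}{\sqrt{-5 - 14}} + \frac{380}{-49} = - \frac{245}{\sqrt{-19}} + 380 \left(- \frac{1}{49}\right) = - \frac{245}{i \sqrt{19}} - \frac{380}{49} = - 245 \left(- \frac{i \sqrt{19}}{19}\right) - \frac{380}{49} = \frac{245 i \sqrt{19}}{19} - \frac{380}{49} = - \frac{380}{49} + \frac{245 i \sqrt{19}}{19}$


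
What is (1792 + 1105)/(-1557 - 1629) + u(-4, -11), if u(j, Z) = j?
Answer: -15641/3186 ≈ -4.9093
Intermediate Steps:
(1792 + 1105)/(-1557 - 1629) + u(-4, -11) = (1792 + 1105)/(-1557 - 1629) - 4 = 2897/(-3186) - 4 = 2897*(-1/3186) - 4 = -2897/3186 - 4 = -15641/3186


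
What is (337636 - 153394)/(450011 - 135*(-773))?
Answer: 92121/277183 ≈ 0.33235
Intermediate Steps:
(337636 - 153394)/(450011 - 135*(-773)) = 184242/(450011 + 104355) = 184242/554366 = 184242*(1/554366) = 92121/277183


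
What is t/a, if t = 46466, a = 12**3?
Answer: 23233/864 ≈ 26.890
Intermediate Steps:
a = 1728
t/a = 46466/1728 = 46466*(1/1728) = 23233/864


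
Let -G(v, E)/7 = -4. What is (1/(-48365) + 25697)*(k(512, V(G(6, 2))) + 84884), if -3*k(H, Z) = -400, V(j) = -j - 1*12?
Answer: 105662551820336/48365 ≈ 2.1847e+9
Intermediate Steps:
G(v, E) = 28 (G(v, E) = -7*(-4) = 28)
V(j) = -12 - j (V(j) = -j - 12 = -12 - j)
k(H, Z) = 400/3 (k(H, Z) = -1/3*(-400) = 400/3)
(1/(-48365) + 25697)*(k(512, V(G(6, 2))) + 84884) = (1/(-48365) + 25697)*(400/3 + 84884) = (-1/48365 + 25697)*(255052/3) = (1242835404/48365)*(255052/3) = 105662551820336/48365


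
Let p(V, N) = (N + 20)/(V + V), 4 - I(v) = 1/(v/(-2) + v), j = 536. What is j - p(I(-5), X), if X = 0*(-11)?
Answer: 5871/11 ≈ 533.73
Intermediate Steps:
X = 0
I(v) = 4 - 2/v (I(v) = 4 - 1/(v/(-2) + v) = 4 - 1/(v*(-½) + v) = 4 - 1/(-v/2 + v) = 4 - 1/(v/2) = 4 - 2/v)
p(V, N) = (20 + N)/(2*V) (p(V, N) = (20 + N)/((2*V)) = (20 + N)*(1/(2*V)) = (20 + N)/(2*V))
j - p(I(-5), X) = 536 - (20 + 0)/(2*(4 - 2/(-5))) = 536 - 20/(2*(4 - 2*(-⅕))) = 536 - 20/(2*(4 + ⅖)) = 536 - 20/(2*22/5) = 536 - 5*20/(2*22) = 536 - 1*25/11 = 536 - 25/11 = 5871/11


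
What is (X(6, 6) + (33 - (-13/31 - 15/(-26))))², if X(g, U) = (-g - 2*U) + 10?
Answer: 400920529/649636 ≈ 617.15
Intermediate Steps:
X(g, U) = 10 - g - 2*U
(X(6, 6) + (33 - (-13/31 - 15/(-26))))² = ((10 - 1*6 - 2*6) + (33 - (-13/31 - 15/(-26))))² = ((10 - 6 - 12) + (33 - (-13*1/31 - 15*(-1/26))))² = (-8 + (33 - (-13/31 + 15/26)))² = (-8 + (33 - 1*127/806))² = (-8 + (33 - 127/806))² = (-8 + 26471/806)² = (20023/806)² = 400920529/649636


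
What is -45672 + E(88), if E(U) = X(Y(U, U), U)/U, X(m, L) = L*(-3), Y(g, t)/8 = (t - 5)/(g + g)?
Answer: -45675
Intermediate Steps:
Y(g, t) = 4*(-5 + t)/g (Y(g, t) = 8*((t - 5)/(g + g)) = 8*((-5 + t)/((2*g))) = 8*((-5 + t)*(1/(2*g))) = 8*((-5 + t)/(2*g)) = 4*(-5 + t)/g)
X(m, L) = -3*L
E(U) = -3 (E(U) = (-3*U)/U = -3)
-45672 + E(88) = -45672 - 3 = -45675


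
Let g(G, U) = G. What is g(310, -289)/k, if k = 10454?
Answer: 155/5227 ≈ 0.029654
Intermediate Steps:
g(310, -289)/k = 310/10454 = 310*(1/10454) = 155/5227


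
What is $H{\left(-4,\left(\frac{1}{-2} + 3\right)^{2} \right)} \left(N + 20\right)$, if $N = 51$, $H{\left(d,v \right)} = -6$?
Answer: $-426$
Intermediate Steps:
$H{\left(-4,\left(\frac{1}{-2} + 3\right)^{2} \right)} \left(N + 20\right) = - 6 \left(51 + 20\right) = \left(-6\right) 71 = -426$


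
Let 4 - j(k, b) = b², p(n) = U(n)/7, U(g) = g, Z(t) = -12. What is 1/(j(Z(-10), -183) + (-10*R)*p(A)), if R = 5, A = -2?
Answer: -7/234295 ≈ -2.9877e-5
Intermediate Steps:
p(n) = n/7
j(k, b) = 4 - b²
1/(j(Z(-10), -183) + (-10*R)*p(A)) = 1/((4 - 1*(-183)²) + (-10*5)*((⅐)*(-2))) = 1/((4 - 1*33489) - 50*(-2/7)) = 1/((4 - 33489) + 100/7) = 1/(-33485 + 100/7) = 1/(-234295/7) = -7/234295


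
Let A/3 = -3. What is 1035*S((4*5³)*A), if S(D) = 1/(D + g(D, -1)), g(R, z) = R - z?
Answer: -1035/8999 ≈ -0.11501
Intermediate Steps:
A = -9 (A = 3*(-3) = -9)
S(D) = 1/(1 + 2*D) (S(D) = 1/(D + (D - 1*(-1))) = 1/(D + (D + 1)) = 1/(D + (1 + D)) = 1/(1 + 2*D))
1035*S((4*5³)*A) = 1035/(1 + 2*((4*5³)*(-9))) = 1035/(1 + 2*((4*125)*(-9))) = 1035/(1 + 2*(500*(-9))) = 1035/(1 + 2*(-4500)) = 1035/(1 - 9000) = 1035/(-8999) = 1035*(-1/8999) = -1035/8999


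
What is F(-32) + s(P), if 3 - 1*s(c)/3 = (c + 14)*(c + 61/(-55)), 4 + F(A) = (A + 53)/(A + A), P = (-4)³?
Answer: -6872231/704 ≈ -9761.7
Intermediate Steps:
P = -64
F(A) = -4 + (53 + A)/(2*A) (F(A) = -4 + (A + 53)/(A + A) = -4 + (53 + A)/((2*A)) = -4 + (53 + A)*(1/(2*A)) = -4 + (53 + A)/(2*A))
s(c) = 9 - 3*(14 + c)*(-61/55 + c) (s(c) = 9 - 3*(c + 14)*(c + 61/(-55)) = 9 - 3*(14 + c)*(c + 61*(-1/55)) = 9 - 3*(14 + c)*(c - 61/55) = 9 - 3*(14 + c)*(-61/55 + c))
F(-32) + s(P) = (½)*(53 - 7*(-32))/(-32) + (3057/55 - 3*(-64)² - 2127/55*(-64)) = (½)*(-1/32)*(53 + 224) + (3057/55 - 3*4096 + 136128/55) = (½)*(-1/32)*277 + (3057/55 - 12288 + 136128/55) = -277/64 - 107331/11 = -6872231/704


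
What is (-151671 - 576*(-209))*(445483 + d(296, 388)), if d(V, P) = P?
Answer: -13949965977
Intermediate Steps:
(-151671 - 576*(-209))*(445483 + d(296, 388)) = (-151671 - 576*(-209))*(445483 + 388) = (-151671 + 120384)*445871 = -31287*445871 = -13949965977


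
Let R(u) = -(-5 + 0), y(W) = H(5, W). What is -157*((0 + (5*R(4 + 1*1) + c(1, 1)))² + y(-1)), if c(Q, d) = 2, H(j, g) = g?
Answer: -114296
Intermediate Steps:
y(W) = W
R(u) = 5 (R(u) = -1*(-5) = 5)
-157*((0 + (5*R(4 + 1*1) + c(1, 1)))² + y(-1)) = -157*((0 + (5*5 + 2))² - 1) = -157*((0 + (25 + 2))² - 1) = -157*((0 + 27)² - 1) = -157*(27² - 1) = -157*(729 - 1) = -157*728 = -114296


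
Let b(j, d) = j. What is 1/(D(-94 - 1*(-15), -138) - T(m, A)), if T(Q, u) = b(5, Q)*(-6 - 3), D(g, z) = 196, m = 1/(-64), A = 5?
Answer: 1/241 ≈ 0.0041494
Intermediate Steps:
m = -1/64 ≈ -0.015625
T(Q, u) = -45 (T(Q, u) = 5*(-6 - 3) = 5*(-9) = -45)
1/(D(-94 - 1*(-15), -138) - T(m, A)) = 1/(196 - 1*(-45)) = 1/(196 + 45) = 1/241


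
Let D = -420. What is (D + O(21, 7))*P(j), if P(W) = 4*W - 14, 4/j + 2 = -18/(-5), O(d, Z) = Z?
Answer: 1652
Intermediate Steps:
j = 5/2 (j = 4/(-2 - 18/(-5)) = 4/(-2 - 18*(-1/5)) = 4/(-2 + 18/5) = 4/(8/5) = 4*(5/8) = 5/2 ≈ 2.5000)
P(W) = -14 + 4*W
(D + O(21, 7))*P(j) = (-420 + 7)*(-14 + 4*(5/2)) = -413*(-14 + 10) = -413*(-4) = 1652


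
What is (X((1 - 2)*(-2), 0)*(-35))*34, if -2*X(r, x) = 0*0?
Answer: 0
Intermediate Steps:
X(r, x) = 0 (X(r, x) = -0*0 = -½*0 = 0)
(X((1 - 2)*(-2), 0)*(-35))*34 = (0*(-35))*34 = 0*34 = 0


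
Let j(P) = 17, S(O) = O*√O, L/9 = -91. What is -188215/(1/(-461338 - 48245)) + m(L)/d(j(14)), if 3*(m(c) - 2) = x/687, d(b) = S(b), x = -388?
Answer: 95911164345 + 3734*√17/595629 ≈ 9.5911e+10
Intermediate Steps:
L = -819 (L = 9*(-91) = -819)
S(O) = O^(3/2)
d(b) = b^(3/2)
m(c) = 3734/2061 (m(c) = 2 + (-388/687)/3 = 2 + (-388*1/687)/3 = 2 + (⅓)*(-388/687) = 2 - 388/2061 = 3734/2061)
-188215/(1/(-461338 - 48245)) + m(L)/d(j(14)) = -188215/(1/(-461338 - 48245)) + 3734/(2061*(17^(3/2))) = -188215/(1/(-509583)) + 3734/(2061*((17*√17))) = -188215/(-1/509583) + 3734*(√17/289)/2061 = -188215*(-509583) + 3734*√17/595629 = 95911164345 + 3734*√17/595629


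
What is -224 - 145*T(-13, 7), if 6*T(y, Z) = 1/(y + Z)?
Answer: -7919/36 ≈ -219.97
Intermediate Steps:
T(y, Z) = 1/(6*(Z + y)) (T(y, Z) = 1/(6*(y + Z)) = 1/(6*(Z + y)))
-224 - 145*T(-13, 7) = -224 - 145/(6*(7 - 13)) = -224 - 145/(6*(-6)) = -224 - 145*(-1)/(6*6) = -224 - 145*(-1/36) = -224 + 145/36 = -7919/36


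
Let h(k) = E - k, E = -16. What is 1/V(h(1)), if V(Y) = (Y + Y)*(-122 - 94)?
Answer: 1/7344 ≈ 0.00013617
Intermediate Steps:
h(k) = -16 - k
V(Y) = -432*Y (V(Y) = (2*Y)*(-216) = -432*Y)
1/V(h(1)) = 1/(-432*(-16 - 1*1)) = 1/(-432*(-16 - 1)) = 1/(-432*(-17)) = 1/7344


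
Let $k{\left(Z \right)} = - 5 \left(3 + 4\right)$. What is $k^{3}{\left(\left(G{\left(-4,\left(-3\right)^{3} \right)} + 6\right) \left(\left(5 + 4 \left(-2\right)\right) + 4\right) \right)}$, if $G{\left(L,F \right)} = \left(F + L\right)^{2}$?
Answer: $-42875$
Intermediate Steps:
$k{\left(Z \right)} = -35$ ($k{\left(Z \right)} = \left(-5\right) 7 = -35$)
$k^{3}{\left(\left(G{\left(-4,\left(-3\right)^{3} \right)} + 6\right) \left(\left(5 + 4 \left(-2\right)\right) + 4\right) \right)} = \left(-35\right)^{3} = -42875$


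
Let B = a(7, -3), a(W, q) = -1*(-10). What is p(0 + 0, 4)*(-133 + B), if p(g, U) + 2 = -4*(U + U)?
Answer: 4182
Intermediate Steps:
p(g, U) = -2 - 8*U (p(g, U) = -2 - 4*(U + U) = -2 - 8*U)
a(W, q) = 10
B = 10
p(0 + 0, 4)*(-133 + B) = (-2 - 8*4)*(-133 + 10) = (-2 - 32)*(-123) = -34*(-123) = 4182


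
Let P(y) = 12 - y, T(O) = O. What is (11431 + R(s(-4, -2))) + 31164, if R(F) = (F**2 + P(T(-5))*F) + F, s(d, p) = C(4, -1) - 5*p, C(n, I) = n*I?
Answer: 42739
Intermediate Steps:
C(n, I) = I*n
s(d, p) = -4 - 5*p (s(d, p) = -1*4 - 5*p = -4 - 5*p)
R(F) = F**2 + 18*F (R(F) = (F**2 + (12 - 1*(-5))*F) + F = (F**2 + (12 + 5)*F) + F = (F**2 + 17*F) + F = F**2 + 18*F)
(11431 + R(s(-4, -2))) + 31164 = (11431 + (-4 - 5*(-2))*(18 + (-4 - 5*(-2)))) + 31164 = (11431 + (-4 + 10)*(18 + (-4 + 10))) + 31164 = (11431 + 6*(18 + 6)) + 31164 = (11431 + 6*24) + 31164 = (11431 + 144) + 31164 = 11575 + 31164 = 42739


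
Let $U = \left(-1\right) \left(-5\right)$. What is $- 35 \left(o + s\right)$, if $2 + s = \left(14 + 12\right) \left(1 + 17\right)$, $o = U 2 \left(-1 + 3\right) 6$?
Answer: $-20510$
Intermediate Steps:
$U = 5$
$o = 120$ ($o = 5 \cdot 2 \left(-1 + 3\right) 6 = 5 \cdot 2 \cdot 2 \cdot 6 = 5 \cdot 4 \cdot 6 = 20 \cdot 6 = 120$)
$s = 466$ ($s = -2 + \left(14 + 12\right) \left(1 + 17\right) = -2 + 26 \cdot 18 = -2 + 468 = 466$)
$- 35 \left(o + s\right) = - 35 \left(120 + 466\right) = \left(-35\right) 586 = -20510$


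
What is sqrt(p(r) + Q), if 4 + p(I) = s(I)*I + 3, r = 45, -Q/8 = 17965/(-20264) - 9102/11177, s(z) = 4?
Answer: 6*sqrt(4288356390419507)/28311341 ≈ 13.878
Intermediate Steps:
Q = 385237733/28311341 (Q = -8*(17965/(-20264) - 9102/11177) = -8*(17965*(-1/20264) - 9102*1/11177) = -8*(-17965/20264 - 9102/11177) = -8*(-385237733/226490728) = 385237733/28311341 ≈ 13.607)
p(I) = -1 + 4*I (p(I) = -4 + (4*I + 3) = -4 + (3 + 4*I) = -1 + 4*I)
sqrt(p(r) + Q) = sqrt((-1 + 4*45) + 385237733/28311341) = sqrt((-1 + 180) + 385237733/28311341) = sqrt(179 + 385237733/28311341) = sqrt(5452967772/28311341) = 6*sqrt(4288356390419507)/28311341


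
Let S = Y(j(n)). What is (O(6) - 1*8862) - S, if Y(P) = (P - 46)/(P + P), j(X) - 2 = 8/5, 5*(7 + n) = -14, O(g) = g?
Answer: -79651/9 ≈ -8850.1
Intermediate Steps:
n = -49/5 (n = -7 + (⅕)*(-14) = -7 - 14/5 = -49/5 ≈ -9.8000)
j(X) = 18/5 (j(X) = 2 + 8/5 = 18/5)
Y(P) = (-46 + P)/(2*P) (Y(P) = (-46 + P)/((2*P)) = (-46 + P)*(1/(2*P)) = (-46 + P)/(2*P))
S = -53/9 (S = (-46 + 18/5)/(2*(18/5)) = (½)*(5/18)*(-212/5) = -53/9 ≈ -5.8889)
(O(6) - 1*8862) - S = (6 - 1*8862) - 1*(-53/9) = (6 - 8862) + 53/9 = -8856 + 53/9 = -79651/9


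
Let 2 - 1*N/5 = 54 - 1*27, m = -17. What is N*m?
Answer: 2125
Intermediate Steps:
N = -125 (N = 10 - 5*(54 - 1*27) = 10 - 5*(54 - 27) = 10 - 5*27 = 10 - 135 = -125)
N*m = -125*(-17) = 2125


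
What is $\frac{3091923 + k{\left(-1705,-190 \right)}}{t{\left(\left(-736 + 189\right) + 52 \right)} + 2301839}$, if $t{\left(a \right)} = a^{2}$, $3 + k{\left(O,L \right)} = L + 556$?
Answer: $\frac{1546143}{1273432} \approx 1.2142$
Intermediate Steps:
$k{\left(O,L \right)} = 553 + L$ ($k{\left(O,L \right)} = -3 + \left(L + 556\right) = -3 + \left(556 + L\right) = 553 + L$)
$\frac{3091923 + k{\left(-1705,-190 \right)}}{t{\left(\left(-736 + 189\right) + 52 \right)} + 2301839} = \frac{3091923 + \left(553 - 190\right)}{\left(\left(-736 + 189\right) + 52\right)^{2} + 2301839} = \frac{3091923 + 363}{\left(-547 + 52\right)^{2} + 2301839} = \frac{3092286}{\left(-495\right)^{2} + 2301839} = \frac{3092286}{245025 + 2301839} = \frac{3092286}{2546864} = 3092286 \cdot \frac{1}{2546864} = \frac{1546143}{1273432}$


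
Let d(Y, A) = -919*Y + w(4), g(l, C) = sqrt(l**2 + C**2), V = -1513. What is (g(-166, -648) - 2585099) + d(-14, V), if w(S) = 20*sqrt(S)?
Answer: -2572193 + 2*sqrt(111865) ≈ -2.5715e+6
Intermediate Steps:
g(l, C) = sqrt(C**2 + l**2)
d(Y, A) = 40 - 919*Y (d(Y, A) = -919*Y + 20*sqrt(4) = -919*Y + 20*2 = -919*Y + 40 = 40 - 919*Y)
(g(-166, -648) - 2585099) + d(-14, V) = (sqrt((-648)**2 + (-166)**2) - 2585099) + (40 - 919*(-14)) = (sqrt(419904 + 27556) - 2585099) + (40 + 12866) = (sqrt(447460) - 2585099) + 12906 = (2*sqrt(111865) - 2585099) + 12906 = (-2585099 + 2*sqrt(111865)) + 12906 = -2572193 + 2*sqrt(111865)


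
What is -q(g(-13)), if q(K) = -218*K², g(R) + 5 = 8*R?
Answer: 2590058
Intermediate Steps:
g(R) = -5 + 8*R
-q(g(-13)) = -(-218)*(-5 + 8*(-13))² = -(-218)*(-5 - 104)² = -(-218)*(-109)² = -(-218)*11881 = -1*(-2590058) = 2590058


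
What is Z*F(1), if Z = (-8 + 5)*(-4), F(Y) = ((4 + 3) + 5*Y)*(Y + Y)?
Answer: 288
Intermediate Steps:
F(Y) = 2*Y*(7 + 5*Y) (F(Y) = (7 + 5*Y)*(2*Y) = 2*Y*(7 + 5*Y))
Z = 12 (Z = -3*(-4) = 12)
Z*F(1) = 12*(2*1*(7 + 5*1)) = 12*(2*1*(7 + 5)) = 12*(2*1*12) = 12*24 = 288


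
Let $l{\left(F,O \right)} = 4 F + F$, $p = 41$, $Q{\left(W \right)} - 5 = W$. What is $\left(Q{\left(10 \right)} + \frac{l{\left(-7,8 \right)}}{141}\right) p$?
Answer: $\frac{85280}{141} \approx 604.82$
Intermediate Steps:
$Q{\left(W \right)} = 5 + W$
$l{\left(F,O \right)} = 5 F$
$\left(Q{\left(10 \right)} + \frac{l{\left(-7,8 \right)}}{141}\right) p = \left(\left(5 + 10\right) + \frac{5 \left(-7\right)}{141}\right) 41 = \left(15 - \frac{35}{141}\right) 41 = \frac{2080}{141} \cdot 41 = \frac{85280}{141}$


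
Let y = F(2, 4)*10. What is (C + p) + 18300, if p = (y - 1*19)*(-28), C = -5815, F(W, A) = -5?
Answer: 14417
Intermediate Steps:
y = -50 (y = -5*10 = -50)
p = 1932 (p = (-50 - 1*19)*(-28) = (-50 - 19)*(-28) = -69*(-28) = 1932)
(C + p) + 18300 = (-5815 + 1932) + 18300 = -3883 + 18300 = 14417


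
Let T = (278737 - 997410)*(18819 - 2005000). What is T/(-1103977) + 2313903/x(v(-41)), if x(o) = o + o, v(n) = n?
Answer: -119602497632897/90526114 ≈ -1.3212e+6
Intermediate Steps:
T = 1427414657813 (T = -718673*(-1986181) = 1427414657813)
x(o) = 2*o
T/(-1103977) + 2313903/x(v(-41)) = 1427414657813/(-1103977) + 2313903/((2*(-41))) = 1427414657813*(-1/1103977) + 2313903/(-82) = -1427414657813/1103977 + 2313903*(-1/82) = -1427414657813/1103977 - 2313903/82 = -119602497632897/90526114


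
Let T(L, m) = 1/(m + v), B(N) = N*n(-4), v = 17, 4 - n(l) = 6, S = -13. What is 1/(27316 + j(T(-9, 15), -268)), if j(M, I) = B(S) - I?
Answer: 1/27610 ≈ 3.6219e-5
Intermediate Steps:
n(l) = -2 (n(l) = 4 - 1*6 = 4 - 6 = -2)
B(N) = -2*N (B(N) = N*(-2) = -2*N)
T(L, m) = 1/(17 + m) (T(L, m) = 1/(m + 17) = 1/(17 + m))
j(M, I) = 26 - I (j(M, I) = -2*(-13) - I = 26 - I)
1/(27316 + j(T(-9, 15), -268)) = 1/(27316 + (26 - 1*(-268))) = 1/(27316 + (26 + 268)) = 1/(27316 + 294) = 1/27610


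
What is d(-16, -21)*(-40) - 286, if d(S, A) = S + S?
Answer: 994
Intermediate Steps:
d(S, A) = 2*S
d(-16, -21)*(-40) - 286 = (2*(-16))*(-40) - 286 = -32*(-40) - 286 = 1280 - 286 = 994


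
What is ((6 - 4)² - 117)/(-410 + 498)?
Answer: -113/88 ≈ -1.2841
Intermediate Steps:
((6 - 4)² - 117)/(-410 + 498) = (2² - 117)/88 = (4 - 117)*(1/88) = -113*1/88 = -113/88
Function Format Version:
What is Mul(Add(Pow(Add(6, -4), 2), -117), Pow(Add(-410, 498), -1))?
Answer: Rational(-113, 88) ≈ -1.2841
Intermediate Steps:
Mul(Add(Pow(Add(6, -4), 2), -117), Pow(Add(-410, 498), -1)) = Mul(Add(Pow(2, 2), -117), Pow(88, -1)) = Mul(Add(4, -117), Rational(1, 88)) = Mul(-113, Rational(1, 88)) = Rational(-113, 88)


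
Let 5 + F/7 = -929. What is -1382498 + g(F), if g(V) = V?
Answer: -1389036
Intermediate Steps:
F = -6538 (F = -35 + 7*(-929) = -35 - 6503 = -6538)
-1382498 + g(F) = -1382498 - 6538 = -1389036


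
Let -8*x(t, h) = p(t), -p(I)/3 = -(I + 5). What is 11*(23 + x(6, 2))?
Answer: 1661/8 ≈ 207.63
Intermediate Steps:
p(I) = 15 + 3*I (p(I) = -(-3)*(I + 5) = -(-3)*(5 + I) = -3*(-5 - I) = 15 + 3*I)
x(t, h) = -15/8 - 3*t/8 (x(t, h) = -(15 + 3*t)/8 = -15/8 - 3*t/8)
11*(23 + x(6, 2)) = 11*(23 + (-15/8 - 3/8*6)) = 11*(23 + (-15/8 - 9/4)) = 11*(23 - 33/8) = 11*(151/8) = 1661/8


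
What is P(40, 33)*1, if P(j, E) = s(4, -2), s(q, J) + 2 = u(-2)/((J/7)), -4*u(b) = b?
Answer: -15/4 ≈ -3.7500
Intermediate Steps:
u(b) = -b/4
s(q, J) = -2 + 7/(2*J) (s(q, J) = -2 + (-¼*(-2))/((J/7)) = -2 + 1/(2*((J*(⅐)))) = -2 + 1/(2*((J/7))) = -2 + (7/J)/2 = -2 + 7/(2*J))
P(j, E) = -15/4 (P(j, E) = -2 + (7/2)/(-2) = -2 + (7/2)*(-½) = -2 - 7/4 = -15/4)
P(40, 33)*1 = -15/4*1 = -15/4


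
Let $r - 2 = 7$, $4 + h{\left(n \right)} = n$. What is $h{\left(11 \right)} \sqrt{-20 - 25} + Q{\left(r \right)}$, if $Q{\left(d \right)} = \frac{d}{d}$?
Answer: $1 + 21 i \sqrt{5} \approx 1.0 + 46.957 i$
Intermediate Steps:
$h{\left(n \right)} = -4 + n$
$r = 9$ ($r = 2 + 7 = 9$)
$Q{\left(d \right)} = 1$
$h{\left(11 \right)} \sqrt{-20 - 25} + Q{\left(r \right)} = \left(-4 + 11\right) \sqrt{-20 - 25} + 1 = 7 \sqrt{-45} + 1 = 7 \cdot 3 i \sqrt{5} + 1 = 21 i \sqrt{5} + 1 = 1 + 21 i \sqrt{5}$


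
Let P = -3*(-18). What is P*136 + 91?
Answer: 7435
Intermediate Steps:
P = 54
P*136 + 91 = 54*136 + 91 = 7344 + 91 = 7435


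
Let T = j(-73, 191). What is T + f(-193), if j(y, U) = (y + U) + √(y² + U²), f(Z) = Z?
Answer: -75 + √41810 ≈ 129.47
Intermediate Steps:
j(y, U) = U + y + √(U² + y²) (j(y, U) = (U + y) + √(U² + y²) = U + y + √(U² + y²))
T = 118 + √41810 (T = 191 - 73 + √(191² + (-73)²) = 191 - 73 + √(36481 + 5329) = 191 - 73 + √41810 = 118 + √41810 ≈ 322.48)
T + f(-193) = (118 + √41810) - 193 = -75 + √41810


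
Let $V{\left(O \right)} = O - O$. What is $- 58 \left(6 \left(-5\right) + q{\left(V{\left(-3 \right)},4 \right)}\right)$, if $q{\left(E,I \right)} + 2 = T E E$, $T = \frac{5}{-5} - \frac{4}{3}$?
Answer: $1856$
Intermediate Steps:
$V{\left(O \right)} = 0$
$T = - \frac{7}{3}$ ($T = 5 \left(- \frac{1}{5}\right) - \frac{4}{3} = -1 - \frac{4}{3} = - \frac{7}{3} \approx -2.3333$)
$q{\left(E,I \right)} = -2 - \frac{7 E^{2}}{3}$ ($q{\left(E,I \right)} = -2 + - \frac{7 E}{3} E = -2 - \frac{7 E^{2}}{3}$)
$- 58 \left(6 \left(-5\right) + q{\left(V{\left(-3 \right)},4 \right)}\right) = - 58 \left(6 \left(-5\right) - \left(2 + \frac{7 \cdot 0^{2}}{3}\right)\right) = - 58 \left(-30 - 2\right) = \left(-58\right) \left(-32\right) = 1856$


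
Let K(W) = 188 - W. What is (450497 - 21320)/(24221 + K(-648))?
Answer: 429177/25057 ≈ 17.128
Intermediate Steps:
(450497 - 21320)/(24221 + K(-648)) = (450497 - 21320)/(24221 + (188 - 1*(-648))) = 429177/(24221 + (188 + 648)) = 429177/(24221 + 836) = 429177/25057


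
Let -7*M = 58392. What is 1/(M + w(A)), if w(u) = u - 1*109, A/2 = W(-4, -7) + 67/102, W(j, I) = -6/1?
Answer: -357/3020720 ≈ -0.00011818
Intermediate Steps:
W(j, I) = -6 (W(j, I) = -6*1 = -6)
A = -545/51 (A = 2*(-6 + 67/102) = 2*(-545/102) = -545/51 ≈ -10.686)
M = -58392/7 (M = -⅐*58392 = -58392/7 ≈ -8341.7)
w(u) = -109 + u (w(u) = u - 109 = -109 + u)
1/(M + w(A)) = 1/(-58392/7 + (-109 - 545/51)) = 1/(-58392/7 - 6104/51) = 1/(-3020720/357) = -357/3020720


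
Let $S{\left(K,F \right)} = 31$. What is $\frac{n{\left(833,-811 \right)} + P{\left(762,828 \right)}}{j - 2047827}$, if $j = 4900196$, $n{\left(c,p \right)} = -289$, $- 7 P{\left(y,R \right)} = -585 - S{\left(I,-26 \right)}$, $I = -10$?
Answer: $- \frac{201}{2852369} \approx -7.0468 \cdot 10^{-5}$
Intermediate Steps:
$P{\left(y,R \right)} = 88$ ($P{\left(y,R \right)} = - \frac{-585 - 31}{7} = \left(- \frac{1}{7}\right) \left(-616\right) = 88$)
$\frac{n{\left(833,-811 \right)} + P{\left(762,828 \right)}}{j - 2047827} = \frac{-289 + 88}{4900196 - 2047827} = - \frac{201}{2852369}$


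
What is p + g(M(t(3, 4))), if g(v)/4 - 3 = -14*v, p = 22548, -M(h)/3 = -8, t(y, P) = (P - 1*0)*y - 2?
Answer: 21216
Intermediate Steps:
t(y, P) = -2 + P*y (t(y, P) = (P + 0)*y - 2 = P*y - 2 = -2 + P*y)
M(h) = 24 (M(h) = -3*(-8) = 24)
g(v) = 12 - 56*v (g(v) = 12 + 4*(-14*v) = 12 - 56*v)
p + g(M(t(3, 4))) = 22548 + (12 - 56*24) = 22548 + (12 - 1344) = 22548 - 1332 = 21216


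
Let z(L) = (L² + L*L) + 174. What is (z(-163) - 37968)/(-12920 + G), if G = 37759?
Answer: 15344/24839 ≈ 0.61774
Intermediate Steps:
z(L) = 174 + 2*L² (z(L) = (L² + L²) + 174 = 2*L² + 174 = 174 + 2*L²)
(z(-163) - 37968)/(-12920 + G) = ((174 + 2*(-163)²) - 37968)/(-12920 + 37759) = ((174 + 2*26569) - 37968)/24839 = ((174 + 53138) - 37968)*(1/24839) = (53312 - 37968)*(1/24839) = 15344*(1/24839) = 15344/24839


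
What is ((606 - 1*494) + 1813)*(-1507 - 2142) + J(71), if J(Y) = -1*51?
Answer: -7024376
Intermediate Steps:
J(Y) = -51
((606 - 1*494) + 1813)*(-1507 - 2142) + J(71) = ((606 - 1*494) + 1813)*(-1507 - 2142) - 51 = ((606 - 494) + 1813)*(-3649) - 51 = (112 + 1813)*(-3649) - 51 = 1925*(-3649) - 51 = -7024325 - 51 = -7024376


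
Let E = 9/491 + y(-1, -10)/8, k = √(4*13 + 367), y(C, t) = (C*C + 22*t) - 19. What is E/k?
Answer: -58393*√419/822916 ≈ -1.4525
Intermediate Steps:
y(C, t) = -19 + C² + 22*t (y(C, t) = (C² + 22*t) - 19 = -19 + C² + 22*t)
k = √419 (k = √(52 + 367) = √419 ≈ 20.469)
E = -58393/1964 (E = 9/491 + (-19 + (-1)² + 22*(-10))/8 = 9*(1/491) + (-19 + 1 - 220)*(⅛) = 9/491 - 238*⅛ = 9/491 - 119/4 = -58393/1964 ≈ -29.732)
E/k = -58393*√419/419/1964 = -58393*√419/822916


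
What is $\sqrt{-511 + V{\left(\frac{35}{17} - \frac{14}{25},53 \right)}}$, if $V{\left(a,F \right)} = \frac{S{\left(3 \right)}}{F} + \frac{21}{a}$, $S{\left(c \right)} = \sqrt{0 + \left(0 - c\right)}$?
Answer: $\frac{\sqrt{-11560624894 + 438893 i \sqrt{3}}}{4823} \approx 0.00073296 + 22.293 i$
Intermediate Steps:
$S{\left(c \right)} = \sqrt{- c}$ ($S{\left(c \right)} = \sqrt{0 - c} = \sqrt{- c}$)
$V{\left(a,F \right)} = \frac{21}{a} + \frac{i \sqrt{3}}{F}$ ($V{\left(a,F \right)} = \frac{\sqrt{\left(-1\right) 3}}{F} + \frac{21}{a} = \frac{\sqrt{-3}}{F} + \frac{21}{a} = \frac{i \sqrt{3}}{F} + \frac{21}{a} = \frac{21}{a} + \frac{i \sqrt{3}}{F}$)
$\sqrt{-511 + V{\left(\frac{35}{17} - \frac{14}{25},53 \right)}} = \sqrt{-511 + \left(\frac{21}{\frac{35}{17} - \frac{14}{25}} + \frac{i \sqrt{3}}{53}\right)} = \sqrt{-511 + \left(\frac{21}{\frac{637}{425}} + \frac{i \sqrt{3}}{53}\right)} = \sqrt{-511 + \left(21 \cdot \frac{425}{637} + \frac{i \sqrt{3}}{53}\right)} = \sqrt{-511 + \left(\frac{1275}{91} + \frac{i \sqrt{3}}{53}\right)} = \sqrt{- \frac{45226}{91} + \frac{i \sqrt{3}}{53}}$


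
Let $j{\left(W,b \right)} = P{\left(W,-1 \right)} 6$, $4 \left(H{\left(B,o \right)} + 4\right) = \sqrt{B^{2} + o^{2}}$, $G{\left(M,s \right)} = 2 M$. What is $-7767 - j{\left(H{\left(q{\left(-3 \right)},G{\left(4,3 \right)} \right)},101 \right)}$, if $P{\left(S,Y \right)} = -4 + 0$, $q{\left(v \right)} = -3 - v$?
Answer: $-7743$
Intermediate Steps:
$P{\left(S,Y \right)} = -4$
$H{\left(B,o \right)} = -4 + \frac{\sqrt{B^{2} + o^{2}}}{4}$
$j{\left(W,b \right)} = -24$ ($j{\left(W,b \right)} = \left(-4\right) 6 = -24$)
$-7767 - j{\left(H{\left(q{\left(-3 \right)},G{\left(4,3 \right)} \right)},101 \right)} = -7767 - -24 = -7767 + 24 = -7743$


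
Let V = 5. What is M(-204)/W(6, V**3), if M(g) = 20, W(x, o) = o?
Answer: 4/25 ≈ 0.16000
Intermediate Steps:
M(-204)/W(6, V**3) = 20/(5**3) = 20/125 = 20*(1/125) = 4/25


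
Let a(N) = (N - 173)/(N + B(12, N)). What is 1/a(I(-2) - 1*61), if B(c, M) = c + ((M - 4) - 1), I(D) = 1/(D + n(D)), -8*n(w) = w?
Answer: 813/1642 ≈ 0.49513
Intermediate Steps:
n(w) = -w/8
I(D) = 8/(7*D) (I(D) = 1/(D - D/8) = 1/(7*D/8) = 8/(7*D))
B(c, M) = -5 + M + c (B(c, M) = c + ((-4 + M) - 1) = c + (-5 + M) = -5 + M + c)
a(N) = (-173 + N)/(7 + 2*N) (a(N) = (N - 173)/(N + (-5 + N + 12)) = (-173 + N)/(N + (7 + N)) = (-173 + N)/(7 + 2*N))
1/a(I(-2) - 1*61) = 1/((-173 + ((8/7)/(-2) - 1*61))/(7 + 2*((8/7)/(-2) - 1*61))) = 1/((-173 + ((8/7)*(-½) - 61))/(7 + 2*((8/7)*(-½) - 61))) = 1/((-173 + (-4/7 - 61))/(7 + 2*(-4/7 - 61))) = 1/((-173 - 431/7)/(7 + 2*(-431/7))) = 1/(-1642/7/(7 - 862/7)) = 1/(-1642/7/(-813/7)) = 1/(-7/813*(-1642/7)) = 1/(1642/813) = 813/1642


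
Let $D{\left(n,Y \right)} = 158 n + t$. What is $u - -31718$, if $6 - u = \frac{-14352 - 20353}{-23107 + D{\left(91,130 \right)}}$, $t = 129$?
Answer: $\frac{54558339}{1720} \approx 31720.0$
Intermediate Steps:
$D{\left(n,Y \right)} = 129 + 158 n$ ($D{\left(n,Y \right)} = 158 n + 129 = 129 + 158 n$)
$u = \frac{3379}{1720}$ ($u = 6 - \frac{-14352 - 20353}{-23107 + \left(129 + 158 \cdot 91\right)} = 6 - - \frac{34705}{-23107 + \left(129 + 14378\right)} = 6 - - \frac{34705}{-23107 + 14507} = 6 - - \frac{34705}{-8600} = 6 - \left(-34705\right) \left(- \frac{1}{8600}\right) = 6 - \frac{6941}{1720} = \frac{3379}{1720} \approx 1.9645$)
$u - -31718 = \frac{3379}{1720} - -31718 = \frac{3379}{1720} + 31718 = \frac{54558339}{1720}$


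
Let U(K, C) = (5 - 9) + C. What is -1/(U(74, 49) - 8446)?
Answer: 1/8401 ≈ 0.00011903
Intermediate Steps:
U(K, C) = -4 + C
-1/(U(74, 49) - 8446) = -1/((-4 + 49) - 8446) = -1/(45 - 8446) = -1/(-8401) = -1*(-1/8401) = 1/8401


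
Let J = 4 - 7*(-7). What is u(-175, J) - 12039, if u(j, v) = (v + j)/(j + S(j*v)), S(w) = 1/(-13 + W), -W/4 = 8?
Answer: -47406837/3938 ≈ -12038.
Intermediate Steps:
W = -32 (W = -4*8 = -32)
S(w) = -1/45 (S(w) = 1/(-13 - 32) = 1/(-45) = -1/45)
J = 53 (J = 4 + 49 = 53)
u(j, v) = (j + v)/(-1/45 + j) (u(j, v) = (v + j)/(j - 1/45) = (j + v)/(-1/45 + j))
u(-175, J) - 12039 = 45*(-175 + 53)/(-1 + 45*(-175)) - 12039 = 45*(-122)/(-1 - 7875) - 12039 = 45*(-122)/(-7876) - 12039 = 45*(-1/7876)*(-122) - 12039 = 2745/3938 - 12039 = -47406837/3938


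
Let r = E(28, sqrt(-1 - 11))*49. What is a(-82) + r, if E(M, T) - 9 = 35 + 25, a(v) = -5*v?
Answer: 3791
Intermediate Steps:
E(M, T) = 69 (E(M, T) = 9 + (35 + 25) = 9 + 60 = 69)
r = 3381 (r = 69*49 = 3381)
a(-82) + r = -5*(-82) + 3381 = 410 + 3381 = 3791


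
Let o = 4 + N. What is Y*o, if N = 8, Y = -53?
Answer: -636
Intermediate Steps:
o = 12 (o = 4 + 8 = 12)
Y*o = -53*12 = -636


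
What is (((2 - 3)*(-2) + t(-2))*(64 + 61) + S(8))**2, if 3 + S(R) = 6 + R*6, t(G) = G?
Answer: 2601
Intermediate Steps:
S(R) = 3 + 6*R (S(R) = -3 + (6 + R*6) = -3 + (6 + 6*R) = 3 + 6*R)
(((2 - 3)*(-2) + t(-2))*(64 + 61) + S(8))**2 = (((2 - 3)*(-2) - 2)*(64 + 61) + (3 + 6*8))**2 = ((-1*(-2) - 2)*125 + (3 + 48))**2 = ((2 - 2)*125 + 51)**2 = (0*125 + 51)**2 = (0 + 51)**2 = 51**2 = 2601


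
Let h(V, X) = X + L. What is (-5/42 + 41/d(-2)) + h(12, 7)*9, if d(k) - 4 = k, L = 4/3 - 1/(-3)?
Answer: 2066/21 ≈ 98.381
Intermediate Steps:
L = 5/3 (L = 4*(⅓) - 1*(-⅓) = 4/3 + ⅓ = 5/3 ≈ 1.6667)
d(k) = 4 + k
h(V, X) = 5/3 + X (h(V, X) = X + 5/3 = 5/3 + X)
(-5/42 + 41/d(-2)) + h(12, 7)*9 = (-5/42 + 41/(4 - 2)) + (5/3 + 7)*9 = (-5*1/42 + 41/2) + (26/3)*9 = (-5/42 + 41*(½)) + 78 = (-5/42 + 41/2) + 78 = 428/21 + 78 = 2066/21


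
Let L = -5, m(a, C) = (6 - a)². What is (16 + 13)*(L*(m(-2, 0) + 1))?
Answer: -9425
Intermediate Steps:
(16 + 13)*(L*(m(-2, 0) + 1)) = (16 + 13)*(-5*((-6 - 2)² + 1)) = 29*(-5*((-8)² + 1)) = 29*(-5*(64 + 1)) = 29*(-5*65) = 29*(-325) = -9425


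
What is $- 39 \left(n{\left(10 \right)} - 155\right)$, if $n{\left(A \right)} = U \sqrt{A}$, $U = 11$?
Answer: $6045 - 429 \sqrt{10} \approx 4688.4$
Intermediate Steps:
$n{\left(A \right)} = 11 \sqrt{A}$
$- 39 \left(n{\left(10 \right)} - 155\right) = - 39 \left(11 \sqrt{10} - 155\right) = - 39 \left(-155 + 11 \sqrt{10}\right) = 6045 - 429 \sqrt{10}$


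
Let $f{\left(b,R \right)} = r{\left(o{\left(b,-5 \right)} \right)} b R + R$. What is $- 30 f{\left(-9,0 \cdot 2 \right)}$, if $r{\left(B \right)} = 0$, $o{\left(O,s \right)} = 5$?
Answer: $0$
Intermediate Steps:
$f{\left(b,R \right)} = R$ ($f{\left(b,R \right)} = 0 b R + R = 0 R + R = 0 + R = R$)
$- 30 f{\left(-9,0 \cdot 2 \right)} = - 30 \cdot 0 \cdot 2 = - 30 \cdot 0 = \left(-1\right) 0 = 0$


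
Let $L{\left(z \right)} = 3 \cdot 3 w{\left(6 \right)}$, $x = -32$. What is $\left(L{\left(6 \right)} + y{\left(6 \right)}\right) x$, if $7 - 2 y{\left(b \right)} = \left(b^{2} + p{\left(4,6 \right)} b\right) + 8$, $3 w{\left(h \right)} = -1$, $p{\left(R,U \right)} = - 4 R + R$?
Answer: $-464$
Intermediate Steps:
$p{\left(R,U \right)} = - 3 R$
$w{\left(h \right)} = - \frac{1}{3}$ ($w{\left(h \right)} = \frac{1}{3} \left(-1\right) = - \frac{1}{3}$)
$y{\left(b \right)} = - \frac{1}{2} + 6 b - \frac{b^{2}}{2}$ ($y{\left(b \right)} = \frac{7}{2} - \frac{\left(b^{2} + \left(-3\right) 4 b\right) + 8}{2} = \frac{7}{2} - \frac{\left(b^{2} - 12 b\right) + 8}{2} = \frac{7}{2} - \frac{8 + b^{2} - 12 b}{2} = \frac{7}{2} - \left(4 + \frac{b^{2}}{2} - 6 b\right) = - \frac{1}{2} + 6 b - \frac{b^{2}}{2}$)
$L{\left(z \right)} = -3$ ($L{\left(z \right)} = 3 \cdot 3 \left(- \frac{1}{3}\right) = 9 \left(- \frac{1}{3}\right) = -3$)
$\left(L{\left(6 \right)} + y{\left(6 \right)}\right) x = \left(-3 - \left(- \frac{71}{2} + 18\right)\right) \left(-32\right) = \left(-3 - - \frac{35}{2}\right) \left(-32\right) = \left(-3 + \frac{35}{2}\right) \left(-32\right) = \frac{29}{2} \left(-32\right) = -464$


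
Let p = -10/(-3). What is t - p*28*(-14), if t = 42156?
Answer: 130388/3 ≈ 43463.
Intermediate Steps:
p = 10/3 (p = -10*(-1/3) = 10/3 ≈ 3.3333)
t - p*28*(-14) = 42156 - (10/3)*28*(-14) = 42156 - 280*(-14)/3 = 42156 - 1*(-3920/3) = 42156 + 3920/3 = 130388/3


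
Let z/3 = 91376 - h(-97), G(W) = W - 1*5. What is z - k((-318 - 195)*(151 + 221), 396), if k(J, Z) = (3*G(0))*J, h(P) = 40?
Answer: -2588532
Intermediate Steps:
G(W) = -5 + W (G(W) = W - 5 = -5 + W)
k(J, Z) = -15*J (k(J, Z) = (3*(-5 + 0))*J = (3*(-5))*J = -15*J)
z = 274008 (z = 3*(91376 - 1*40) = 3*(91376 - 40) = 3*91336 = 274008)
z - k((-318 - 195)*(151 + 221), 396) = 274008 - (-15)*(-318 - 195)*(151 + 221) = 274008 - (-15)*(-513*372) = 274008 - (-15)*(-190836) = 274008 - 1*2862540 = 274008 - 2862540 = -2588532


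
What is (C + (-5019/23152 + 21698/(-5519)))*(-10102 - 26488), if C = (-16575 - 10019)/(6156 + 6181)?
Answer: 181803323534557395/788185565128 ≈ 2.3066e+5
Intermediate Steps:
C = -26594/12337 ≈ -2.1556
(C + (-5019/23152 + 21698/(-5519)))*(-10102 - 26488) = (-26594/12337 + (-5019/23152 + 21698/(-5519)))*(-10102 - 26488) = (-26594/12337 + (-5019*1/23152 + 21698*(-1/5519)))*(-36590) = (-26594/12337 + (-5019/23152 - 21698/5519))*(-36590) = (-26594/12337 - 530051957/127775888)*(-36590) = -9937322958981/1576371130256*(-36590) = 181803323534557395/788185565128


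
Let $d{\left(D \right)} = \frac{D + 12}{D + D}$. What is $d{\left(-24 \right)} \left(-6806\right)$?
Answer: $- \frac{3403}{2} \approx -1701.5$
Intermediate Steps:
$d{\left(D \right)} = \frac{12 + D}{2 D}$
$d{\left(-24 \right)} \left(-6806\right) = \frac{12 - 24}{2 \left(-24\right)} \left(-6806\right) = \frac{1}{2} \left(- \frac{1}{24}\right) \left(-12\right) \left(-6806\right) = \frac{1}{4} \left(-6806\right) = - \frac{3403}{2}$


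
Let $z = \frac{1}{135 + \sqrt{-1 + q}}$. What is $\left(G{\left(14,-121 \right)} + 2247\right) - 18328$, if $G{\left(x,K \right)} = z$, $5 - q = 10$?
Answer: $\frac{- 16081 \sqrt{6} + 2170934 i}{\sqrt{6} - 135 i} \approx -16081.0 - 0.00013423 i$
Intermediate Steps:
$q = -5$ ($q = 5 - 10 = -5$)
$z = \frac{1}{135 + i \sqrt{6}}$ ($z = \frac{1}{135 + \sqrt{-1 - 5}} = \frac{1}{135 + \sqrt{-6}} = \frac{1}{135 + i \sqrt{6}} \approx 0.007405 - 0.00013436 i$)
$G{\left(x,K \right)} = \frac{45}{6077} - \frac{i \sqrt{6}}{18231}$
$\left(G{\left(14,-121 \right)} + 2247\right) - 18328 = \left(\left(\frac{45}{6077} - \frac{i \sqrt{6}}{18231}\right) + 2247\right) - 18328 = \left(\frac{13655064}{6077} - \frac{i \sqrt{6}}{18231}\right) - 18328 = - \frac{97724192}{6077} - \frac{i \sqrt{6}}{18231}$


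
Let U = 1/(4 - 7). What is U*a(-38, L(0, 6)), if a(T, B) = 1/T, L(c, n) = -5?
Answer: 1/114 ≈ 0.0087719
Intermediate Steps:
U = -⅓ (U = 1/(-3) = -⅓ ≈ -0.33333)
U*a(-38, L(0, 6)) = -⅓/(-38) = -⅓*(-1/38) = 1/114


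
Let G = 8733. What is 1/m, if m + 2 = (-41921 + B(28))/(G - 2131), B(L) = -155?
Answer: -3301/27640 ≈ -0.11943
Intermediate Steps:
m = -27640/3301 (m = -2 + (-41921 - 155)/(8733 - 2131) = -2 - 42076/6602 = -2 - 42076*1/6602 = -2 - 21038/3301 = -27640/3301 ≈ -8.3732)
1/m = 1/(-27640/3301) = -3301/27640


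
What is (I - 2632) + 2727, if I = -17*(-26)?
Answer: 537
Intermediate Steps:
I = 442
(I - 2632) + 2727 = (442 - 2632) + 2727 = -2190 + 2727 = 537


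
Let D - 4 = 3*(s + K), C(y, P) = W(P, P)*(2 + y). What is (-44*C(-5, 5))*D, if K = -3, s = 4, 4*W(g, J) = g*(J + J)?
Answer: 11550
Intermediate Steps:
W(g, J) = J*g/2 (W(g, J) = (g*(J + J))/4 = (g*(2*J))/4 = (2*J*g)/4 = J*g/2)
C(y, P) = P²*(2 + y)/2 (C(y, P) = (P*P/2)*(2 + y) = (P²/2)*(2 + y) = P²*(2 + y)/2)
D = 7 (D = 4 + 3*(4 - 3) = 4 + 3*1 = 4 + 3 = 7)
(-44*C(-5, 5))*D = -22*5²*(2 - 5)*7 = -22*25*(-3)*7 = -44*(-75/2)*7 = 1650*7 = 11550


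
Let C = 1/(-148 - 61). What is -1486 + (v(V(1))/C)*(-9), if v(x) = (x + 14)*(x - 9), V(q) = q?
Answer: -227206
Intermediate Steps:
C = -1/209 (C = 1/(-209) = -1/209 ≈ -0.0047847)
v(x) = (-9 + x)*(14 + x) (v(x) = (14 + x)*(-9 + x) = (-9 + x)*(14 + x))
-1486 + (v(V(1))/C)*(-9) = -1486 + ((-126 + 1**2 + 5*1)/(-1/209))*(-9) = -1486 + ((-126 + 1 + 5)*(-209))*(-9) = -1486 - 120*(-209)*(-9) = -1486 + 25080*(-9) = -1486 - 225720 = -227206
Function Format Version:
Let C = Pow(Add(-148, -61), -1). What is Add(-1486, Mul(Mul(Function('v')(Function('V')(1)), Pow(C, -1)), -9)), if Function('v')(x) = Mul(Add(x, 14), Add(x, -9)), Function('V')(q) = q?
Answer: -227206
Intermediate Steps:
C = Rational(-1, 209) (C = Pow(-209, -1) = Rational(-1, 209) ≈ -0.0047847)
Function('v')(x) = Mul(Add(-9, x), Add(14, x)) (Function('v')(x) = Mul(Add(14, x), Add(-9, x)) = Mul(Add(-9, x), Add(14, x)))
Add(-1486, Mul(Mul(Function('v')(Function('V')(1)), Pow(C, -1)), -9)) = Add(-1486, Mul(Mul(Add(-126, Pow(1, 2), Mul(5, 1)), Pow(Rational(-1, 209), -1)), -9)) = Add(-1486, Mul(Mul(Add(-126, 1, 5), -209), -9)) = Add(-1486, Mul(Mul(-120, -209), -9)) = Add(-1486, Mul(25080, -9)) = Add(-1486, -225720) = -227206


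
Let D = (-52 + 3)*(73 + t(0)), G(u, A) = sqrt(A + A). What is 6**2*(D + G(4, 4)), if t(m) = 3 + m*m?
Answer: -134064 + 72*sqrt(2) ≈ -1.3396e+5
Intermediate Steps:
G(u, A) = sqrt(2)*sqrt(A) (G(u, A) = sqrt(2*A) = sqrt(2)*sqrt(A))
t(m) = 3 + m**2
D = -3724 (D = (-52 + 3)*(73 + (3 + 0**2)) = -49*(73 + (3 + 0)) = -49*(73 + 3) = -49*76 = -3724)
6**2*(D + G(4, 4)) = 6**2*(-3724 + sqrt(2)*sqrt(4)) = 36*(-3724 + sqrt(2)*2) = 36*(-3724 + 2*sqrt(2)) = -134064 + 72*sqrt(2)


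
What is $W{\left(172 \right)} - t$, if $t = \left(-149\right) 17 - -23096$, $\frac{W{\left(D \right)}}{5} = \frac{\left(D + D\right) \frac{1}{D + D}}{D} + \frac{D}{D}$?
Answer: $- \frac{3535971}{172} \approx -20558.0$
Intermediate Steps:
$W{\left(D \right)} = 5 + \frac{5}{D}$ ($W{\left(D \right)} = 5 \left(\frac{\left(D + D\right) \frac{1}{D + D}}{D} + \frac{D}{D}\right) = 5 \left(\frac{2 D \frac{1}{2 D}}{D} + 1\right) = 5 \left(1 \frac{1}{D} + 1\right) = 5 \left(\frac{1}{D} + 1\right) = 5 \left(1 + \frac{1}{D}\right) = 5 + \frac{5}{D}$)
$t = 20563$ ($t = -2533 + 23096 = 20563$)
$W{\left(172 \right)} - t = \left(5 + \frac{5}{172}\right) - 20563 = \frac{865}{172} - 20563 = - \frac{3535971}{172}$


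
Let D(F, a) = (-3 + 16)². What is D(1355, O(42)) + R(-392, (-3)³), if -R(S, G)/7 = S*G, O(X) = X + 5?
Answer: -73919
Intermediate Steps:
O(X) = 5 + X
D(F, a) = 169 (D(F, a) = 13² = 169)
R(S, G) = -7*G*S (R(S, G) = -7*S*G = -7*G*S)
D(1355, O(42)) + R(-392, (-3)³) = 169 - 7*(-3)³*(-392) = 169 - 7*(-27)*(-392) = 169 - 74088 = -73919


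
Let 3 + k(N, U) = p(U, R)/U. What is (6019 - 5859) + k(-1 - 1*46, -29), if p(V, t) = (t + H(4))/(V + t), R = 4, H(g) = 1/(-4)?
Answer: 91063/580 ≈ 157.01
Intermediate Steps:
H(g) = -1/4 (H(g) = 1*(-1/4) = -1/4)
p(V, t) = (-1/4 + t)/(V + t) (p(V, t) = (t - 1/4)/(V + t) = (-1/4 + t)/(V + t))
k(N, U) = -3 + 15/(4*U*(4 + U)) (k(N, U) = -3 + ((-1/4 + 4)/(U + 4))/U = -3 + ((15/4)/(4 + U))/U = -3 + (15/(4*(4 + U)))/U = -3 + 15/(4*U*(4 + U)))
(6019 - 5859) + k(-1 - 1*46, -29) = (6019 - 5859) + (3/4)*(5 - 4*(-29)*(4 - 29))/(-29*(4 - 29)) = 160 + (3/4)*(-1/29)*(5 - 4*(-29)*(-25))/(-25) = 160 + (3/4)*(-1/29)*(-1/25)*(5 - 2900) = 160 + (3/4)*(-1/29)*(-1/25)*(-2895) = 160 - 1737/580 = 91063/580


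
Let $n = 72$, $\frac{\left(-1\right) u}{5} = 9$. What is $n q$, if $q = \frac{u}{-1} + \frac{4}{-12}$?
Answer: $3216$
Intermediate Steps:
$u = -45$ ($u = \left(-5\right) 9 = -45$)
$q = \frac{134}{3}$ ($q = - \frac{45}{-1} + \frac{4}{-12} = \left(-45\right) \left(-1\right) + 4 \left(- \frac{1}{12}\right) = 45 - \frac{1}{3} = \frac{134}{3} \approx 44.667$)
$n q = 72 \cdot \frac{134}{3} = 3216$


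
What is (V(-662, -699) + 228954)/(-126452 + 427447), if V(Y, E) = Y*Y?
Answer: 667198/300995 ≈ 2.2166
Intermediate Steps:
V(Y, E) = Y**2
(V(-662, -699) + 228954)/(-126452 + 427447) = ((-662)**2 + 228954)/(-126452 + 427447) = (438244 + 228954)/300995 = 667198*(1/300995) = 667198/300995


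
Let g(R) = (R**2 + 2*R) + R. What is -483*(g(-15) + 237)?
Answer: -201411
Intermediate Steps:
g(R) = R**2 + 3*R
-483*(g(-15) + 237) = -483*(-15*(3 - 15) + 237) = -483*(-15*(-12) + 237) = -483*(180 + 237) = -483*417 = -201411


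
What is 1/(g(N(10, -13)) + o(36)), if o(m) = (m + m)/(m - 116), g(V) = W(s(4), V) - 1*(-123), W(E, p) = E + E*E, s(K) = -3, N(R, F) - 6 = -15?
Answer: 10/1281 ≈ 0.0078064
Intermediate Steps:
N(R, F) = -9 (N(R, F) = 6 - 15 = -9)
W(E, p) = E + E**2
g(V) = 129 (g(V) = -3*(1 - 3) - 1*(-123) = -3*(-2) + 123 = 6 + 123 = 129)
o(m) = 2*m/(-116 + m) (o(m) = (2*m)/(-116 + m) = 2*m/(-116 + m))
1/(g(N(10, -13)) + o(36)) = 1/(129 + 2*36/(-116 + 36)) = 1/(129 + 2*36/(-80)) = 1/(129 + 2*36*(-1/80)) = 1/(129 - 9/10) = 1/(1281/10) = 10/1281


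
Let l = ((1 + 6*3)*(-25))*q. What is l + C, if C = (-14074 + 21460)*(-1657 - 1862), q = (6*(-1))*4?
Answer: -25979934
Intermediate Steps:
q = -24 (q = -6*4 = -24)
C = -25991334 (C = 7386*(-3519) = -25991334)
l = 11400 (l = ((1 + 6*3)*(-25))*(-24) = ((1 + 18)*(-25))*(-24) = (19*(-25))*(-24) = -475*(-24) = 11400)
l + C = 11400 - 25991334 = -25979934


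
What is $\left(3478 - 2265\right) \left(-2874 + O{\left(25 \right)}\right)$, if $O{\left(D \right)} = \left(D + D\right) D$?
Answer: $-1969912$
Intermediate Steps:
$O{\left(D \right)} = 2 D^{2}$ ($O{\left(D \right)} = 2 D D = 2 D^{2}$)
$\left(3478 - 2265\right) \left(-2874 + O{\left(25 \right)}\right) = \left(3478 - 2265\right) \left(-2874 + 2 \cdot 25^{2}\right) = 1213 \left(-2874 + 2 \cdot 625\right) = 1213 \left(-2874 + 1250\right) = 1213 \left(-1624\right) = -1969912$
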